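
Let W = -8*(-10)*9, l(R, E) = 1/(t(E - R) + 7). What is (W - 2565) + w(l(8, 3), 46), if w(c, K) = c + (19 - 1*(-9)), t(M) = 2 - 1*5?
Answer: -7267/4 ≈ -1816.8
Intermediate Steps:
t(M) = -3 (t(M) = 2 - 5 = -3)
l(R, E) = 1/4 (l(R, E) = 1/(-3 + 7) = 1/4)
w(c, K) = 28 + c (w(c, K) = c + (19 + 9) = c + 28 = 28 + c)
W = 720 (W = 80*9 = 720)
(W - 2565) + w(l(8, 3), 46) = (720 - 2565) + (28 + 1/4) = -1845 + 113/4 = -7267/4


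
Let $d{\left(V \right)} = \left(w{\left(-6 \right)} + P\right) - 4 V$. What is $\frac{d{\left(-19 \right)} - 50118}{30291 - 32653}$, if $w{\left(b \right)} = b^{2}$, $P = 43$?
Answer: $\frac{49963}{2362} \approx 21.153$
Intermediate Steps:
$d{\left(V \right)} = 79 - 4 V$ ($d{\left(V \right)} = \left(\left(-6\right)^{2} + 43\right) - 4 V = \left(36 + 43\right) - 4 V = 79 - 4 V$)
$\frac{d{\left(-19 \right)} - 50118}{30291 - 32653} = \frac{\left(79 - -76\right) - 50118}{30291 - 32653} = \frac{\left(79 + 76\right) - 50118}{-2362} = \left(155 - 50118\right) \left(- \frac{1}{2362}\right) = \left(-49963\right) \left(- \frac{1}{2362}\right) = \frac{49963}{2362}$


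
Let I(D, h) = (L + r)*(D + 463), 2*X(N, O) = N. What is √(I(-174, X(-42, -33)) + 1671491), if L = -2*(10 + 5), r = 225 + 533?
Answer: √1881883 ≈ 1371.8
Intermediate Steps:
X(N, O) = N/2
r = 758
L = -30 (L = -2*15 = -30)
I(D, h) = 337064 + 728*D (I(D, h) = (-30 + 758)*(D + 463) = 728*(463 + D) = 337064 + 728*D)
√(I(-174, X(-42, -33)) + 1671491) = √((337064 + 728*(-174)) + 1671491) = √((337064 - 126672) + 1671491) = √(210392 + 1671491) = √1881883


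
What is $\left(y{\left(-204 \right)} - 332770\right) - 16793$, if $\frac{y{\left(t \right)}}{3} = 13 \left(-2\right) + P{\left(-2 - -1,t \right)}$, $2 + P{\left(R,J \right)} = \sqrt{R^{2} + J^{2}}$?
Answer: $-349647 + 3 \sqrt{41617} \approx -3.4904 \cdot 10^{5}$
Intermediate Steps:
$P{\left(R,J \right)} = -2 + \sqrt{J^{2} + R^{2}}$ ($P{\left(R,J \right)} = -2 + \sqrt{R^{2} + J^{2}} = -2 + \sqrt{J^{2} + R^{2}}$)
$y{\left(t \right)} = -84 + 3 \sqrt{1 + t^{2}}$ ($y{\left(t \right)} = 3 \left(13 \left(-2\right) + \left(-2 + \sqrt{t^{2} + \left(-2 - -1\right)^{2}}\right)\right) = 3 \left(-26 + \left(-2 + \sqrt{t^{2} + \left(-2 + 1\right)^{2}}\right)\right) = 3 \left(-26 + \left(-2 + \sqrt{t^{2} + \left(-1\right)^{2}}\right)\right) = 3 \left(-26 + \left(-2 + \sqrt{t^{2} + 1}\right)\right) = 3 \left(-26 + \left(-2 + \sqrt{1 + t^{2}}\right)\right) = 3 \left(-28 + \sqrt{1 + t^{2}}\right) = -84 + 3 \sqrt{1 + t^{2}}$)
$\left(y{\left(-204 \right)} - 332770\right) - 16793 = \left(\left(-84 + 3 \sqrt{1 + \left(-204\right)^{2}}\right) - 332770\right) - 16793 = \left(\left(-84 + 3 \sqrt{1 + 41616}\right) - 332770\right) - 16793 = \left(\left(-84 + 3 \sqrt{41617}\right) - 332770\right) - 16793 = \left(-332854 + 3 \sqrt{41617}\right) - 16793 = -349647 + 3 \sqrt{41617}$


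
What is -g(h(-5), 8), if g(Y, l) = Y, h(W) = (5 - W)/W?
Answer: 2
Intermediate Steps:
h(W) = (5 - W)/W
-g(h(-5), 8) = -(5 - 1*(-5))/(-5) = -(-1)*(5 + 5)/5 = -(-1)*10/5 = -1*(-2) = 2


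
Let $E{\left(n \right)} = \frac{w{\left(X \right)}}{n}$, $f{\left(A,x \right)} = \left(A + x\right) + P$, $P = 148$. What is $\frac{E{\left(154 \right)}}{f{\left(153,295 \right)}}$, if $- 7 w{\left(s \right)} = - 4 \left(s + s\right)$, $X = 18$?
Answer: $\frac{18}{80311} \approx 0.00022413$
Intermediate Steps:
$w{\left(s \right)} = \frac{8 s}{7}$ ($w{\left(s \right)} = - \frac{\left(-4\right) \left(s + s\right)}{7} = - \frac{\left(-4\right) 2 s}{7} = - \frac{\left(-8\right) s}{7} = \frac{8 s}{7}$)
$f{\left(A,x \right)} = 148 + A + x$ ($f{\left(A,x \right)} = \left(A + x\right) + 148 = 148 + A + x$)
$E{\left(n \right)} = \frac{144}{7 n}$ ($E{\left(n \right)} = \frac{\frac{8}{7} \cdot 18}{n} = \frac{144}{7 n}$)
$\frac{E{\left(154 \right)}}{f{\left(153,295 \right)}} = \frac{\frac{144}{7} \cdot \frac{1}{154}}{148 + 153 + 295} = \frac{\frac{144}{7} \cdot \frac{1}{154}}{596} = \frac{72}{539} \cdot \frac{1}{596} = \frac{18}{80311}$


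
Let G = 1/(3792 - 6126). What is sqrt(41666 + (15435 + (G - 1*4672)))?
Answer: sqrt(285609911190)/2334 ≈ 228.97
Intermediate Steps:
G = -1/2334 (G = 1/(-2334) = -1/2334 ≈ -0.00042845)
sqrt(41666 + (15435 + (G - 1*4672))) = sqrt(41666 + (15435 + (-1/2334 - 1*4672))) = sqrt(41666 + (15435 + (-1/2334 - 4672))) = sqrt(41666 + (15435 - 10904449/2334)) = sqrt(41666 + 25120841/2334) = sqrt(122369285/2334) = sqrt(285609911190)/2334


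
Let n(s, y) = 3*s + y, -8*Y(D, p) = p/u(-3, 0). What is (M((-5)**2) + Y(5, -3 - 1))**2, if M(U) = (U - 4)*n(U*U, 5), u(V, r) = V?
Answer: 56111660641/36 ≈ 1.5587e+9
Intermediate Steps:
Y(D, p) = p/24 (Y(D, p) = -p/(8*(-3)) = -p*(-1)/(8*3) = -(-1)*p/24 = p/24)
n(s, y) = y + 3*s
M(U) = (-4 + U)*(5 + 3*U**2) (M(U) = (U - 4)*(5 + 3*(U*U)) = (-4 + U)*(5 + 3*U**2))
(M((-5)**2) + Y(5, -3 - 1))**2 = ((-4 + (-5)**2)*(5 + 3*((-5)**2)**2) + (-3 - 1)/24)**2 = ((-4 + 25)*(5 + 3*25**2) + (1/24)*(-4))**2 = (21*(5 + 3*625) - 1/6)**2 = (21*(5 + 1875) - 1/6)**2 = (21*1880 - 1/6)**2 = (39480 - 1/6)**2 = (236879/6)**2 = 56111660641/36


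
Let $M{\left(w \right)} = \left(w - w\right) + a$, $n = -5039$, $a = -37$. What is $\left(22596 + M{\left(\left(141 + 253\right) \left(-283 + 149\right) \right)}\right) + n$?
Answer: $17520$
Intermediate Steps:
$M{\left(w \right)} = -37$ ($M{\left(w \right)} = \left(w - w\right) - 37 = 0 - 37 = -37$)
$\left(22596 + M{\left(\left(141 + 253\right) \left(-283 + 149\right) \right)}\right) + n = \left(22596 - 37\right) - 5039 = 22559 - 5039 = 17520$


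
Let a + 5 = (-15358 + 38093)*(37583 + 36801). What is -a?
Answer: -1691120235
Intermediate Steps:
a = 1691120235 (a = -5 + (-15358 + 38093)*(37583 + 36801) = -5 + 22735*74384 = -5 + 1691120240 = 1691120235)
-a = -1*1691120235 = -1691120235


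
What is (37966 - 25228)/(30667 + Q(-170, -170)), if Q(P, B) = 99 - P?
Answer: 2123/5156 ≈ 0.41175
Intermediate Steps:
(37966 - 25228)/(30667 + Q(-170, -170)) = (37966 - 25228)/(30667 + (99 - 1*(-170))) = 12738/(30667 + (99 + 170)) = 12738/(30667 + 269) = 12738/30936 = 12738*(1/30936) = 2123/5156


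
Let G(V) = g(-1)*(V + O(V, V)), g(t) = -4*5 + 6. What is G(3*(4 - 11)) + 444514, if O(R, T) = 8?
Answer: 444696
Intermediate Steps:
g(t) = -14 (g(t) = -20 + 6 = -14)
G(V) = -112 - 14*V (G(V) = -14*(V + 8) = -14*(8 + V) = -112 - 14*V)
G(3*(4 - 11)) + 444514 = (-112 - 42*(4 - 11)) + 444514 = (-112 - 42*(-7)) + 444514 = (-112 - 14*(-21)) + 444514 = (-112 + 294) + 444514 = 182 + 444514 = 444696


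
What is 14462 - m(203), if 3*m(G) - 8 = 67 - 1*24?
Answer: 14445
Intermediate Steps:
m(G) = 17 (m(G) = 8/3 + (67 - 1*24)/3 = 8/3 + (67 - 24)/3 = 8/3 + (1/3)*43 = 8/3 + 43/3 = 17)
14462 - m(203) = 14462 - 1*17 = 14462 - 17 = 14445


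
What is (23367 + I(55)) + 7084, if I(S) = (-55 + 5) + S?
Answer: 30456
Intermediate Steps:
I(S) = -50 + S
(23367 + I(55)) + 7084 = (23367 + (-50 + 55)) + 7084 = (23367 + 5) + 7084 = 23372 + 7084 = 30456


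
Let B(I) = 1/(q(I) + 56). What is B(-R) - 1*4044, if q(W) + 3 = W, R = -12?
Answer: -262859/65 ≈ -4044.0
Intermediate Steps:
q(W) = -3 + W
B(I) = 1/(53 + I) (B(I) = 1/((-3 + I) + 56) = 1/(53 + I))
B(-R) - 1*4044 = 1/(53 - 1*(-12)) - 1*4044 = 1/(53 + 12) - 4044 = 1/65 - 4044 = -262859/65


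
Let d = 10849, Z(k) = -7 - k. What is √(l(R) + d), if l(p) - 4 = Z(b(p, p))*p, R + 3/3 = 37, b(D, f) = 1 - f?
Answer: √11861 ≈ 108.91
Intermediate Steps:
R = 36 (R = -1 + 37 = 36)
l(p) = 4 + p*(-8 + p) (l(p) = 4 + (-7 - (1 - p))*p = 4 + (-7 + (-1 + p))*p = 4 + (-8 + p)*p = 4 + p*(-8 + p))
√(l(R) + d) = √((4 + 36*(-8 + 36)) + 10849) = √((4 + 36*28) + 10849) = √((4 + 1008) + 10849) = √(1012 + 10849) = √11861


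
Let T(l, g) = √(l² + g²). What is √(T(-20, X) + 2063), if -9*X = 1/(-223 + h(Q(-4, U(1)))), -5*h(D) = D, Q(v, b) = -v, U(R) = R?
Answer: √(23248873287 + 5595*√1622800657)/3357 ≈ 45.640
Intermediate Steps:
h(D) = -D/5
X = 5/10071 (X = -1/(9*(-223 - (-1)*(-4)/5)) = -1/(9*(-223 - ⅕*4)) = -1/(9*(-223 - ⅘)) = -1/(9*(-1119/5)) = -⅑*(-5/1119) = 5/10071 ≈ 0.00049648)
T(l, g) = √(g² + l²)
√(T(-20, X) + 2063) = √(√((5/10071)² + (-20)²) + 2063) = √(√(25/101425041 + 400) + 2063) = √(√(40570016425/101425041) + 2063) = √(5*√1622800657/10071 + 2063) = √(2063 + 5*√1622800657/10071)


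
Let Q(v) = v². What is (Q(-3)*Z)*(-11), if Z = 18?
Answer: -1782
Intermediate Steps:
(Q(-3)*Z)*(-11) = ((-3)²*18)*(-11) = (9*18)*(-11) = 162*(-11) = -1782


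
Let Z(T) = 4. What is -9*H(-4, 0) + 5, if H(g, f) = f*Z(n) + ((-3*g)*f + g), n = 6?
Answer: 41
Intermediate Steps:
H(g, f) = g + 4*f - 3*f*g (H(g, f) = f*4 + ((-3*g)*f + g) = 4*f + (-3*f*g + g) = 4*f + (g - 3*f*g) = g + 4*f - 3*f*g)
-9*H(-4, 0) + 5 = -9*(-4 + 4*0 - 3*0*(-4)) + 5 = -9*(-4 + 0 + 0) + 5 = -9*(-4) + 5 = 36 + 5 = 41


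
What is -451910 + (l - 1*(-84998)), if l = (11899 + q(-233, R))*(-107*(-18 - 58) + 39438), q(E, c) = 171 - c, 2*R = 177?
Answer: 569593043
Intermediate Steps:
R = 177/2 (R = (1/2)*177 = 177/2 ≈ 88.500)
l = 569959955 (l = (11899 + (171 - 1*177/2))*(-107*(-18 - 58) + 39438) = (11899 + (171 - 177/2))*(-107*(-76) + 39438) = (11899 + 165/2)*(8132 + 39438) = (23963/2)*47570 = 569959955)
-451910 + (l - 1*(-84998)) = -451910 + (569959955 - 1*(-84998)) = -451910 + (569959955 + 84998) = -451910 + 570044953 = 569593043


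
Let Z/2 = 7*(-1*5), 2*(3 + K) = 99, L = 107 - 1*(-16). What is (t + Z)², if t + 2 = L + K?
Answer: 38025/4 ≈ 9506.3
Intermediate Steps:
L = 123 (L = 107 + 16 = 123)
K = 93/2 (K = -3 + (½)*99 = -3 + 99/2 = 93/2 ≈ 46.500)
Z = -70 (Z = 2*(7*(-1*5)) = 2*(7*(-5)) = 2*(-35) = -70)
t = 335/2 (t = -2 + (123 + 93/2) = -2 + 339/2 = 335/2 ≈ 167.50)
(t + Z)² = (335/2 - 70)² = (195/2)² = 38025/4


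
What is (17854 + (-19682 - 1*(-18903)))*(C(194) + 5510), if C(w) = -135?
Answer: 91778125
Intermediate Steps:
(17854 + (-19682 - 1*(-18903)))*(C(194) + 5510) = (17854 + (-19682 - 1*(-18903)))*(-135 + 5510) = (17854 + (-19682 + 18903))*5375 = (17854 - 779)*5375 = 17075*5375 = 91778125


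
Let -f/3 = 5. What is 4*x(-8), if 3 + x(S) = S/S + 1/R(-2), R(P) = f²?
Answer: -1796/225 ≈ -7.9822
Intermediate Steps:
f = -15 (f = -3*5 = -15)
R(P) = 225 (R(P) = (-15)² = 225)
x(S) = -449/225 (x(S) = -3 + (S/S + 1/225) = -3 + (1 + 1*(1/225)) = -3 + (1 + 1/225) = -3 + 226/225 = -449/225)
4*x(-8) = 4*(-449/225) = -1796/225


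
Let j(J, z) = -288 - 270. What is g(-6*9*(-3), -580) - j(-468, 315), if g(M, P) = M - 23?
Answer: 697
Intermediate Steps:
j(J, z) = -558
g(M, P) = -23 + M
g(-6*9*(-3), -580) - j(-468, 315) = (-23 - 6*9*(-3)) - 1*(-558) = (-23 - 54*(-3)) + 558 = (-23 + 162) + 558 = 139 + 558 = 697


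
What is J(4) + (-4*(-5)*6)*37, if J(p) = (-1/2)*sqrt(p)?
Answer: 4439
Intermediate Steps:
J(p) = -sqrt(p)/2 (J(p) = (-1*1/2)*sqrt(p) = -sqrt(p)/2)
J(4) + (-4*(-5)*6)*37 = -sqrt(4)/2 + (-4*(-5)*6)*37 = -1/2*2 + (20*6)*37 = -1 + 120*37 = -1 + 4440 = 4439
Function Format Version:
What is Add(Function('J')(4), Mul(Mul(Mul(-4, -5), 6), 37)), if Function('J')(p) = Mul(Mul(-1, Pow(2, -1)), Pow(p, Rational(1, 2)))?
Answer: 4439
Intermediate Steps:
Function('J')(p) = Mul(Rational(-1, 2), Pow(p, Rational(1, 2))) (Function('J')(p) = Mul(Mul(-1, Rational(1, 2)), Pow(p, Rational(1, 2))) = Mul(Rational(-1, 2), Pow(p, Rational(1, 2))))
Add(Function('J')(4), Mul(Mul(Mul(-4, -5), 6), 37)) = Add(Mul(Rational(-1, 2), Pow(4, Rational(1, 2))), Mul(Mul(Mul(-4, -5), 6), 37)) = Add(Mul(Rational(-1, 2), 2), Mul(Mul(20, 6), 37)) = Add(-1, Mul(120, 37)) = Add(-1, 4440) = 4439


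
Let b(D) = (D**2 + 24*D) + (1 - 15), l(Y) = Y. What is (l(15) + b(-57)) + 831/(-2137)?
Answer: 4021003/2137 ≈ 1881.6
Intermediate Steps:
b(D) = -14 + D**2 + 24*D (b(D) = (D**2 + 24*D) - 14 = -14 + D**2 + 24*D)
(l(15) + b(-57)) + 831/(-2137) = (15 + (-14 + (-57)**2 + 24*(-57))) + 831/(-2137) = (15 + (-14 + 3249 - 1368)) + 831*(-1/2137) = (15 + 1867) - 831/2137 = 1882 - 831/2137 = 4021003/2137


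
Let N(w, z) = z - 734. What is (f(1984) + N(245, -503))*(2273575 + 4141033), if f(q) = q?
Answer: 4791712176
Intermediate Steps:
N(w, z) = -734 + z
(f(1984) + N(245, -503))*(2273575 + 4141033) = (1984 + (-734 - 503))*(2273575 + 4141033) = (1984 - 1237)*6414608 = 747*6414608 = 4791712176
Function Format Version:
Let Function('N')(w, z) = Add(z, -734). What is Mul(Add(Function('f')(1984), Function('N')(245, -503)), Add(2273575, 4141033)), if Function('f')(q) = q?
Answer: 4791712176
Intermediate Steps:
Function('N')(w, z) = Add(-734, z)
Mul(Add(Function('f')(1984), Function('N')(245, -503)), Add(2273575, 4141033)) = Mul(Add(1984, Add(-734, -503)), Add(2273575, 4141033)) = Mul(Add(1984, -1237), 6414608) = Mul(747, 6414608) = 4791712176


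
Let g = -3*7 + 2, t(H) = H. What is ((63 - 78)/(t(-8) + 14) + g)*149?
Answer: -6407/2 ≈ -3203.5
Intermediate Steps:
g = -19 (g = -21 + 2 = -19)
((63 - 78)/(t(-8) + 14) + g)*149 = ((63 - 78)/(-8 + 14) - 19)*149 = (-15/6 - 19)*149 = (-15*⅙ - 19)*149 = (-5/2 - 19)*149 = -43/2*149 = -6407/2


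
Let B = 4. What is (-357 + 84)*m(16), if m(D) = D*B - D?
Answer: -13104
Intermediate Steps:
m(D) = 3*D (m(D) = D*4 - D = 4*D - D = 3*D)
(-357 + 84)*m(16) = (-357 + 84)*(3*16) = -273*48 = -13104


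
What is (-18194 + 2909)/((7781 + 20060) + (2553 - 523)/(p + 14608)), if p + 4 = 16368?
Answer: -8162190/14867129 ≈ -0.54901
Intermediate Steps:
p = 16364 (p = -4 + 16368 = 16364)
(-18194 + 2909)/((7781 + 20060) + (2553 - 523)/(p + 14608)) = (-18194 + 2909)/((7781 + 20060) + (2553 - 523)/(16364 + 14608)) = -15285/(27841 + 2030/30972) = -15285/(27841 + 2030*(1/30972)) = -15285/(27841 + 35/534) = -15285/14867129/534 = -15285*534/14867129 = -8162190/14867129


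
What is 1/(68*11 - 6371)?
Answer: -1/5623 ≈ -0.00017784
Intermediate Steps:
1/(68*11 - 6371) = 1/(748 - 6371) = 1/(-5623) = -1/5623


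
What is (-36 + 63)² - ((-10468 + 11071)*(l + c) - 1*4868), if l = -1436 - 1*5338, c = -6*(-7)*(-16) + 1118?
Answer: 3821381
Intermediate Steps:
c = 446 (c = 42*(-16) + 1118 = -672 + 1118 = 446)
l = -6774 (l = -1436 - 5338 = -6774)
(-36 + 63)² - ((-10468 + 11071)*(l + c) - 1*4868) = (-36 + 63)² - ((-10468 + 11071)*(-6774 + 446) - 1*4868) = 27² - (603*(-6328) - 4868) = 729 - (-3815784 - 4868) = 729 - 1*(-3820652) = 729 + 3820652 = 3821381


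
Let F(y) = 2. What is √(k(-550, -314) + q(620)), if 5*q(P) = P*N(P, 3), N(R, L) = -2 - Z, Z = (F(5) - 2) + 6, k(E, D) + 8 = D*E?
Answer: 10*√1717 ≈ 414.37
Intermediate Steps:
k(E, D) = -8 + D*E
Z = 6 (Z = (2 - 2) + 6 = 0 + 6 = 6)
N(R, L) = -8 (N(R, L) = -2 - 1*6 = -2 - 6 = -8)
q(P) = -8*P/5 (q(P) = (P*(-8))/5 = (-8*P)/5 = -8*P/5)
√(k(-550, -314) + q(620)) = √((-8 - 314*(-550)) - 8/5*620) = √((-8 + 172700) - 992) = √(172692 - 992) = √171700 = 10*√1717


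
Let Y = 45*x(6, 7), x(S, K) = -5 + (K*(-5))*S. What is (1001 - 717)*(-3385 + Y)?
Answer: -3709040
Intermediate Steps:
x(S, K) = -5 - 5*K*S (x(S, K) = -5 + (-5*K)*S = -5 - 5*K*S)
Y = -9675 (Y = 45*(-5 - 5*7*6) = 45*(-5 - 210) = 45*(-215) = -9675)
(1001 - 717)*(-3385 + Y) = (1001 - 717)*(-3385 - 9675) = 284*(-13060) = -3709040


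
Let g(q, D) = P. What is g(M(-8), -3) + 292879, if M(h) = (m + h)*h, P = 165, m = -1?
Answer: 293044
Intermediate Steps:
M(h) = h*(-1 + h) (M(h) = (-1 + h)*h = h*(-1 + h))
g(q, D) = 165
g(M(-8), -3) + 292879 = 165 + 292879 = 293044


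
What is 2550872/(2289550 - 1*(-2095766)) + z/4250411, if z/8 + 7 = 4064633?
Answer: 38359902465730/4659848841219 ≈ 8.2320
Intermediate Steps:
z = 32517008 (z = -56 + 8*4064633 = -56 + 32517064 = 32517008)
2550872/(2289550 - 1*(-2095766)) + z/4250411 = 2550872/(2289550 - 1*(-2095766)) + 32517008/4250411 = 2550872/(2289550 + 2095766) + 32517008*(1/4250411) = 2550872/4385316 + 32517008/4250411 = 2550872*(1/4385316) + 32517008/4250411 = 637718/1096329 + 32517008/4250411 = 38359902465730/4659848841219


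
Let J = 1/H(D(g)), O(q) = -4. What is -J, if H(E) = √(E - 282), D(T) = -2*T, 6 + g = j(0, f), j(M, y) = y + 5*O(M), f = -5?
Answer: I*√55/110 ≈ 0.06742*I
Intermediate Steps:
j(M, y) = -20 + y (j(M, y) = y + 5*(-4) = y - 20 = -20 + y)
g = -31 (g = -6 + (-20 - 5) = -6 - 25 = -31)
H(E) = √(-282 + E)
J = -I*√55/110 (J = 1/(√(-282 - 2*(-31))) = 1/(√(-282 + 62)) = 1/(√(-220)) = 1/(2*I*√55) = -I*√55/110 ≈ -0.06742*I)
-J = -(-1)*I*√55/110 = I*√55/110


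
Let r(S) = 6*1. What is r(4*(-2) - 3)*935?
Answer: 5610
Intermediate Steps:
r(S) = 6
r(4*(-2) - 3)*935 = 6*935 = 5610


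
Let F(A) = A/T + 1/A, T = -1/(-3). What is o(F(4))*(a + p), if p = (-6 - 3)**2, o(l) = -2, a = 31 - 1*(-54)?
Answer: -332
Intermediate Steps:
T = 1/3 (T = -1*(-1/3) = 1/3 ≈ 0.33333)
F(A) = 1/A + 3*A (F(A) = A/(1/3) + 1/A = A*3 + 1/A = 3*A + 1/A = 1/A + 3*A)
a = 85 (a = 31 + 54 = 85)
p = 81 (p = (-9)**2 = 81)
o(F(4))*(a + p) = -2*(85 + 81) = -2*166 = -332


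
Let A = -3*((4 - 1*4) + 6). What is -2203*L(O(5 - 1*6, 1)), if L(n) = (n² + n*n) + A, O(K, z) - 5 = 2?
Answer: -176240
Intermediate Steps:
A = -18 (A = -3*((4 - 4) + 6) = -3*(0 + 6) = -3*6 = -18)
O(K, z) = 7 (O(K, z) = 5 + 2 = 7)
L(n) = -18 + 2*n² (L(n) = (n² + n*n) - 18 = (n² + n²) - 18 = 2*n² - 18 = -18 + 2*n²)
-2203*L(O(5 - 1*6, 1)) = -2203*(-18 + 2*7²) = -2203*(-18 + 2*49) = -2203*(-18 + 98) = -2203*80 = -176240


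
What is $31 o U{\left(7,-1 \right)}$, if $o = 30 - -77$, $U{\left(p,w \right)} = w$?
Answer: $-3317$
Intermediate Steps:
$o = 107$ ($o = 30 + 77 = 107$)
$31 o U{\left(7,-1 \right)} = 31 \cdot 107 \left(-1\right) = 3317 \left(-1\right) = -3317$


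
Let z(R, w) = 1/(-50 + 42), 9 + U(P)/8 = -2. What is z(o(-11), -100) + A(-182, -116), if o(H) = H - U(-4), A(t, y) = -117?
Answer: -937/8 ≈ -117.13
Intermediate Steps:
U(P) = -88 (U(P) = -72 + 8*(-2) = -72 - 16 = -88)
o(H) = 88 + H (o(H) = H - 1*(-88) = H + 88 = 88 + H)
z(R, w) = -⅛ (z(R, w) = 1/(-8) = -⅛)
z(o(-11), -100) + A(-182, -116) = -⅛ - 117 = -937/8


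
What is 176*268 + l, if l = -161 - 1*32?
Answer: 46975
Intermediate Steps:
l = -193 (l = -161 - 32 = -193)
176*268 + l = 176*268 - 193 = 47168 - 193 = 46975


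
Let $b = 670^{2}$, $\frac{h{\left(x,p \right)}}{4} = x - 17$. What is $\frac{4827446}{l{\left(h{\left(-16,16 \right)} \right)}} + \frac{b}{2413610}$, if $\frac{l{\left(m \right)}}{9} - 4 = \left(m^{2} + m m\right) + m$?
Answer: $\frac{589592210603}{37710242640} \approx 15.635$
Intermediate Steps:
$h{\left(x,p \right)} = -68 + 4 x$ ($h{\left(x,p \right)} = 4 \left(x - 17\right) = 4 \left(-17 + x\right) = -68 + 4 x$)
$l{\left(m \right)} = 36 + 9 m + 18 m^{2}$ ($l{\left(m \right)} = 36 + 9 \left(\left(m^{2} + m m\right) + m\right) = 36 + 9 \left(\left(m^{2} + m^{2}\right) + m\right) = 36 + 9 \left(2 m^{2} + m\right) = 36 + 9 \left(m + 2 m^{2}\right) = 36 + \left(9 m + 18 m^{2}\right) = 36 + 9 m + 18 m^{2}$)
$b = 448900$
$\frac{4827446}{l{\left(h{\left(-16,16 \right)} \right)}} + \frac{b}{2413610} = \frac{4827446}{36 + 9 \left(-68 + 4 \left(-16\right)\right) + 18 \left(-68 + 4 \left(-16\right)\right)^{2}} + \frac{448900}{2413610} = \frac{4827446}{36 + 9 \left(-68 - 64\right) + 18 \left(-68 - 64\right)^{2}} + 448900 \cdot \frac{1}{2413610} = \frac{4827446}{36 + 9 \left(-132\right) + 18 \left(-132\right)^{2}} + \frac{44890}{241361} = \frac{4827446}{36 - 1188 + 18 \cdot 17424} + \frac{44890}{241361} = \frac{4827446}{36 - 1188 + 313632} + \frac{44890}{241361} = \frac{4827446}{312480} + \frac{44890}{241361} = 4827446 \cdot \frac{1}{312480} + \frac{44890}{241361} = \frac{2413723}{156240} + \frac{44890}{241361} = \frac{589592210603}{37710242640}$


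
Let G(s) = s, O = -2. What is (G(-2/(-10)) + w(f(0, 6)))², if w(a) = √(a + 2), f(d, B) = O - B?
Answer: -149/25 + 2*I*√6/5 ≈ -5.96 + 0.9798*I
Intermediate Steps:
f(d, B) = -2 - B
w(a) = √(2 + a)
(G(-2/(-10)) + w(f(0, 6)))² = (-2/(-10) + √(2 + (-2 - 1*6)))² = (-2*(-⅒) + √(2 + (-2 - 6)))² = (⅕ + √(2 - 8))² = (⅕ + √(-6))² = (⅕ + I*√6)²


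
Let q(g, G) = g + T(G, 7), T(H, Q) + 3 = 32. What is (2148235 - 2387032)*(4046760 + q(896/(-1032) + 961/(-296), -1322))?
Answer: -12299831228343945/12728 ≈ -9.6636e+11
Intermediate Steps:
T(H, Q) = 29 (T(H, Q) = -3 + 32 = 29)
q(g, G) = 29 + g (q(g, G) = g + 29 = 29 + g)
(2148235 - 2387032)*(4046760 + q(896/(-1032) + 961/(-296), -1322)) = (2148235 - 2387032)*(4046760 + (29 + (896/(-1032) + 961/(-296)))) = -238797*(4046760 + (29 + (896*(-1/1032) + 961*(-1/296)))) = -238797*(4046760 + (29 + (-112/129 - 961/296))) = -238797*(4046760 + (29 - 157121/38184)) = -238797*(4046760 + 950215/38184) = -238797*154522434055/38184 = -12299831228343945/12728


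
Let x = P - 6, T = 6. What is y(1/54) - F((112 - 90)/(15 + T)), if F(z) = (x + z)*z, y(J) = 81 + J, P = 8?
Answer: 205927/2646 ≈ 77.826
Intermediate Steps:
x = 2 (x = 8 - 6 = 2)
F(z) = z*(2 + z) (F(z) = (2 + z)*z = z*(2 + z))
y(1/54) - F((112 - 90)/(15 + T)) = (81 + 1/54) - (112 - 90)/(15 + 6)*(2 + (112 - 90)/(15 + 6)) = (81 + 1/54) - 22/21*(2 + 22/21) = 4375/54 - 22*(1/21)*(2 + 22*(1/21)) = 4375/54 - 22*(2 + 22/21)/21 = 4375/54 - 22*64/(21*21) = 4375/54 - 1*1408/441 = 4375/54 - 1408/441 = 205927/2646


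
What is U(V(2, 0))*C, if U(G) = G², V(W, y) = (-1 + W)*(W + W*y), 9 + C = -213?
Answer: -888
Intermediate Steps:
C = -222 (C = -9 - 213 = -222)
U(V(2, 0))*C = (2*(-1 + 2 - 1*0 + 2*0))²*(-222) = (2*(-1 + 2 + 0 + 0))²*(-222) = (2*1)²*(-222) = 2²*(-222) = 4*(-222) = -888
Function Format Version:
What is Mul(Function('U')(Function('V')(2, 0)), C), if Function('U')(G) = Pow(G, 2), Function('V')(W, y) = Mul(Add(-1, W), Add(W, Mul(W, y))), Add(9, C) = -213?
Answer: -888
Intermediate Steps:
C = -222 (C = Add(-9, -213) = -222)
Mul(Function('U')(Function('V')(2, 0)), C) = Mul(Pow(Mul(2, Add(-1, 2, Mul(-1, 0), Mul(2, 0))), 2), -222) = Mul(Pow(Mul(2, Add(-1, 2, 0, 0)), 2), -222) = Mul(Pow(Mul(2, 1), 2), -222) = Mul(Pow(2, 2), -222) = Mul(4, -222) = -888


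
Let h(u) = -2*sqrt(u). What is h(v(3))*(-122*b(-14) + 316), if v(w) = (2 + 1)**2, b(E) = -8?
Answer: -7752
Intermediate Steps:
v(w) = 9 (v(w) = 3**2 = 9)
h(v(3))*(-122*b(-14) + 316) = (-2*sqrt(9))*(-122*(-8) + 316) = (-2*3)*(976 + 316) = -6*1292 = -7752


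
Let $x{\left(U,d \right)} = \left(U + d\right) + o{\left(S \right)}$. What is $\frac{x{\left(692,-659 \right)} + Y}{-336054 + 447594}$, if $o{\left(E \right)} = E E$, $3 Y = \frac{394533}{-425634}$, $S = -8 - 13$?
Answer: $\frac{13441267}{3165014424} \approx 0.0042468$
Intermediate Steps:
$S = -21$ ($S = -8 - 13 = -21$)
$Y = - \frac{43837}{141878}$ ($Y = \frac{394533 \frac{1}{-425634}}{3} = \frac{394533 \left(- \frac{1}{425634}\right)}{3} = \frac{1}{3} \left(- \frac{131511}{141878}\right) = - \frac{43837}{141878} \approx -0.30898$)
$o{\left(E \right)} = E^{2}$
$x{\left(U,d \right)} = 441 + U + d$ ($x{\left(U,d \right)} = \left(U + d\right) + \left(-21\right)^{2} = \left(U + d\right) + 441 = 441 + U + d$)
$\frac{x{\left(692,-659 \right)} + Y}{-336054 + 447594} = \frac{\left(441 + 692 - 659\right) - \frac{43837}{141878}}{-336054 + 447594} = \frac{474 - \frac{43837}{141878}}{111540} = \frac{67206335}{141878} \cdot \frac{1}{111540} = \frac{13441267}{3165014424}$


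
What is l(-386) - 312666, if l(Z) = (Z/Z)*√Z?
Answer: -312666 + I*√386 ≈ -3.1267e+5 + 19.647*I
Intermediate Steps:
l(Z) = √Z (l(Z) = 1*√Z = √Z)
l(-386) - 312666 = √(-386) - 312666 = I*√386 - 312666 = -312666 + I*√386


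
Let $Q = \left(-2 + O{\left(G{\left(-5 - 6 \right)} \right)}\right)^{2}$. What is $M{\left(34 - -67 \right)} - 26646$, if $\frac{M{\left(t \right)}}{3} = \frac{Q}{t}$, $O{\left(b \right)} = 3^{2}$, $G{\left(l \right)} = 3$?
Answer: $- \frac{2691099}{101} \approx -26645.0$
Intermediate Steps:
$O{\left(b \right)} = 9$
$Q = 49$ ($Q = \left(-2 + 9\right)^{2} = 7^{2} = 49$)
$M{\left(t \right)} = \frac{147}{t}$ ($M{\left(t \right)} = 3 \frac{49}{t} = \frac{147}{t}$)
$M{\left(34 - -67 \right)} - 26646 = \frac{147}{34 - -67} - 26646 = \frac{147}{34 + 67} - 26646 = \frac{147}{101} - 26646 = - \frac{2691099}{101}$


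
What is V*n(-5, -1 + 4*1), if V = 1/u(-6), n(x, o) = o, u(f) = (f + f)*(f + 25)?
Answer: -1/76 ≈ -0.013158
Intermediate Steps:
u(f) = 2*f*(25 + f) (u(f) = (2*f)*(25 + f) = 2*f*(25 + f))
V = -1/228 (V = 1/(2*(-6)*(25 - 6)) = 1/(2*(-6)*19) = 1/(-228) = -1/228 ≈ -0.0043860)
V*n(-5, -1 + 4*1) = -(-1 + 4*1)/228 = -(-1 + 4)/228 = -1/228*3 = -1/76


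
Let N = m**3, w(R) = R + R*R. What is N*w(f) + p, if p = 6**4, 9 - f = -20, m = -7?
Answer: -297114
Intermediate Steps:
f = 29 (f = 9 - 1*(-20) = 9 + 20 = 29)
p = 1296
w(R) = R + R**2
N = -343 (N = (-7)**3 = -343)
N*w(f) + p = -9947*(1 + 29) + 1296 = -9947*30 + 1296 = -343*870 + 1296 = -298410 + 1296 = -297114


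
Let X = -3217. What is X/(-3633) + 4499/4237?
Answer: 29975296/15393021 ≈ 1.9473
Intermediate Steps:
X/(-3633) + 4499/4237 = -3217/(-3633) + 4499/4237 = -3217*(-1/3633) + 4499*(1/4237) = 3217/3633 + 4499/4237 = 29975296/15393021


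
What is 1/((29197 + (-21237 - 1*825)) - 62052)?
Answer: -1/54917 ≈ -1.8209e-5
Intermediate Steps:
1/((29197 + (-21237 - 1*825)) - 62052) = 1/((29197 + (-21237 - 825)) - 62052) = 1/((29197 - 22062) - 62052) = 1/(7135 - 62052) = 1/(-54917) = -1/54917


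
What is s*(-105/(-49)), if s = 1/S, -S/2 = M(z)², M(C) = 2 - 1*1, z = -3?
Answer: -15/14 ≈ -1.0714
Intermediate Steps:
M(C) = 1 (M(C) = 2 - 1 = 1)
S = -2 (S = -2*1² = -2*1 = -2)
s = -½ (s = 1/(-2) = -½ ≈ -0.50000)
s*(-105/(-49)) = -(-105)/(2*(-49)) = -(-105)*(-1)/(2*49) = -½*15/7 = -15/14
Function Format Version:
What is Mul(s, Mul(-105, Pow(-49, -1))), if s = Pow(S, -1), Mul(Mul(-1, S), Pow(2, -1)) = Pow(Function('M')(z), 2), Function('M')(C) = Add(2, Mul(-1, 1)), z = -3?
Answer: Rational(-15, 14) ≈ -1.0714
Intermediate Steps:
Function('M')(C) = 1 (Function('M')(C) = Add(2, -1) = 1)
S = -2 (S = Mul(-2, Pow(1, 2)) = Mul(-2, 1) = -2)
s = Rational(-1, 2) (s = Pow(-2, -1) = Rational(-1, 2) ≈ -0.50000)
Mul(s, Mul(-105, Pow(-49, -1))) = Mul(Rational(-1, 2), Mul(-105, Pow(-49, -1))) = Mul(Rational(-1, 2), Mul(-105, Rational(-1, 49))) = Mul(Rational(-1, 2), Rational(15, 7)) = Rational(-15, 14)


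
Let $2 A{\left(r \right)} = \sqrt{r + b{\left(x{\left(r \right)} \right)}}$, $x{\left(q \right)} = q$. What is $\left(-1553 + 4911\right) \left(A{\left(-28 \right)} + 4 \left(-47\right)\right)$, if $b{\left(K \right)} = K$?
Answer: $-631304 + 3358 i \sqrt{14} \approx -6.313 \cdot 10^{5} + 12564.0 i$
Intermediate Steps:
$A{\left(r \right)} = \frac{\sqrt{2} \sqrt{r}}{2}$ ($A{\left(r \right)} = \frac{\sqrt{r + r}}{2} = \frac{\sqrt{2 r}}{2} = \frac{\sqrt{2} \sqrt{r}}{2}$)
$\left(-1553 + 4911\right) \left(A{\left(-28 \right)} + 4 \left(-47\right)\right) = \left(-1553 + 4911\right) \left(\frac{\sqrt{2} \sqrt{-28}}{2} + 4 \left(-47\right)\right) = 3358 \left(\frac{\sqrt{2} \cdot 2 i \sqrt{7}}{2} - 188\right) = 3358 \left(i \sqrt{14} - 188\right) = 3358 \left(-188 + i \sqrt{14}\right) = -631304 + 3358 i \sqrt{14}$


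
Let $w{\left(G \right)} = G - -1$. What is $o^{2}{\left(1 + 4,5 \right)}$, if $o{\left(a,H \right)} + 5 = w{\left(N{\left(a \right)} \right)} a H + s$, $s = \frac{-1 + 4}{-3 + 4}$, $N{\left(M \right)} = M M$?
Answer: $419904$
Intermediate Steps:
$N{\left(M \right)} = M^{2}$
$w{\left(G \right)} = 1 + G$ ($w{\left(G \right)} = G + 1 = 1 + G$)
$s = 3$ ($s = \frac{3}{1} = 3 \cdot 1 = 3$)
$o{\left(a,H \right)} = -2 + H a \left(1 + a^{2}\right)$ ($o{\left(a,H \right)} = -5 + \left(\left(1 + a^{2}\right) a H + 3\right) = -5 + \left(a \left(1 + a^{2}\right) H + 3\right) = -5 + \left(H a \left(1 + a^{2}\right) + 3\right) = -5 + \left(3 + H a \left(1 + a^{2}\right)\right) = -2 + H a \left(1 + a^{2}\right)$)
$o^{2}{\left(1 + 4,5 \right)} = \left(-2 + 5 \left(1 + 4\right) \left(1 + \left(1 + 4\right)^{2}\right)\right)^{2} = \left(-2 + 5 \cdot 5 \left(1 + 5^{2}\right)\right)^{2} = \left(-2 + 5 \cdot 5 \left(1 + 25\right)\right)^{2} = \left(-2 + 5 \cdot 5 \cdot 26\right)^{2} = \left(-2 + 650\right)^{2} = 648^{2} = 419904$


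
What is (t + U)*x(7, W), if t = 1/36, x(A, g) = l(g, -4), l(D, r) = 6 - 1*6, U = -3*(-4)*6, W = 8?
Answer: 0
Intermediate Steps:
U = 72 (U = 12*6 = 72)
l(D, r) = 0 (l(D, r) = 6 - 6 = 0)
x(A, g) = 0
t = 1/36 ≈ 0.027778
(t + U)*x(7, W) = (1/36 + 72)*0 = (2593/36)*0 = 0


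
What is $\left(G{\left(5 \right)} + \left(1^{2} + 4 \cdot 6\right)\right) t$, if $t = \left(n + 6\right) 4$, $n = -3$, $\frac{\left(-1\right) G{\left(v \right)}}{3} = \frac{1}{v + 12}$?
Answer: $\frac{5064}{17} \approx 297.88$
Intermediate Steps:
$G{\left(v \right)} = - \frac{3}{12 + v}$ ($G{\left(v \right)} = - \frac{3}{v + 12} = - \frac{3}{12 + v}$)
$t = 12$ ($t = \left(-3 + 6\right) 4 = 3 \cdot 4 = 12$)
$\left(G{\left(5 \right)} + \left(1^{2} + 4 \cdot 6\right)\right) t = \left(- \frac{3}{12 + 5} + \left(1^{2} + 4 \cdot 6\right)\right) 12 = \left(- \frac{3}{17} + \left(1 + 24\right)\right) 12 = \left(\left(-3\right) \frac{1}{17} + 25\right) 12 = \left(- \frac{3}{17} + 25\right) 12 = \frac{422}{17} \cdot 12 = \frac{5064}{17}$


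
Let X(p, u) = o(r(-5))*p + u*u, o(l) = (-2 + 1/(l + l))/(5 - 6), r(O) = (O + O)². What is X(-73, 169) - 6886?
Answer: 4305873/200 ≈ 21529.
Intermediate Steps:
r(O) = 4*O² (r(O) = (2*O)² = 4*O²)
o(l) = 2 - 1/(2*l) (o(l) = (-2 + 1/(2*l))/(-1) = (-2 + 1/(2*l))*(-1) = 2 - 1/(2*l))
X(p, u) = u² + 399*p/200 (X(p, u) = (2 - 1/(2*(4*(-5)²)))*p + u*u = (2 - 1/(2*(4*25)))*p + u² = (2 - ½/100)*p + u² = (2 - ½*1/100)*p + u² = (2 - 1/200)*p + u² = 399*p/200 + u² = u² + 399*p/200)
X(-73, 169) - 6886 = (169² + (399/200)*(-73)) - 6886 = (28561 - 29127/200) - 6886 = 5683073/200 - 6886 = 4305873/200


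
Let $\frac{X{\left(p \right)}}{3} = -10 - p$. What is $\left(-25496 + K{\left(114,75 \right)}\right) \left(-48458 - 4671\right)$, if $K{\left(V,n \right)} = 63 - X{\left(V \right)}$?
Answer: $1331465869$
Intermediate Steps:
$X{\left(p \right)} = -30 - 3 p$ ($X{\left(p \right)} = 3 \left(-10 - p\right) = -30 - 3 p$)
$K{\left(V,n \right)} = 93 + 3 V$ ($K{\left(V,n \right)} = 63 - \left(-30 - 3 V\right) = 63 + \left(30 + 3 V\right) = 93 + 3 V$)
$\left(-25496 + K{\left(114,75 \right)}\right) \left(-48458 - 4671\right) = \left(-25496 + \left(93 + 3 \cdot 114\right)\right) \left(-48458 - 4671\right) = \left(-25496 + \left(93 + 342\right)\right) \left(-53129\right) = \left(-25496 + 435\right) \left(-53129\right) = \left(-25061\right) \left(-53129\right) = 1331465869$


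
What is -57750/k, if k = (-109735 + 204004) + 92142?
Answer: -19250/62137 ≈ -0.30980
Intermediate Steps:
k = 186411 (k = 94269 + 92142 = 186411)
-57750/k = -57750/186411 = -57750*1/186411 = -19250/62137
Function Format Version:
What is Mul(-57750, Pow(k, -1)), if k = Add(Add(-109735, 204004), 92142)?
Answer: Rational(-19250, 62137) ≈ -0.30980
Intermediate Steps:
k = 186411 (k = Add(94269, 92142) = 186411)
Mul(-57750, Pow(k, -1)) = Mul(-57750, Pow(186411, -1)) = Mul(-57750, Rational(1, 186411)) = Rational(-19250, 62137)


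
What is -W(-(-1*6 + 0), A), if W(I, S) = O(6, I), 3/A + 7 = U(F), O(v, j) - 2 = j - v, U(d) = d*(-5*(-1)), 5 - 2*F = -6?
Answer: -2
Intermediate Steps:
F = 11/2 (F = 5/2 - ½*(-6) = 5/2 + 3 = 11/2 ≈ 5.5000)
U(d) = 5*d (U(d) = d*5 = 5*d)
O(v, j) = 2 + j - v (O(v, j) = 2 + (j - v) = 2 + j - v)
A = 6/41 (A = 3/(-7 + 5*(11/2)) = 3/(-7 + 55/2) = 3/(41/2) = 3*(2/41) = 6/41 ≈ 0.14634)
W(I, S) = -4 + I (W(I, S) = 2 + I - 1*6 = 2 + I - 6 = -4 + I)
-W(-(-1*6 + 0), A) = -(-4 - (-1*6 + 0)) = -(-4 - (-6 + 0)) = -(-4 - 1*(-6)) = -(-4 + 6) = -1*2 = -2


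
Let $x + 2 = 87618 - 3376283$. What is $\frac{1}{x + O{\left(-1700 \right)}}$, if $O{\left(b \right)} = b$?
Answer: $- \frac{1}{3290367} \approx -3.0392 \cdot 10^{-7}$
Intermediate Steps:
$x = -3288667$ ($x = -2 + \left(87618 - 3376283\right) = -2 - 3288665 = -3288667$)
$\frac{1}{x + O{\left(-1700 \right)}} = \frac{1}{-3288667 - 1700} = \frac{1}{-3290367} = - \frac{1}{3290367}$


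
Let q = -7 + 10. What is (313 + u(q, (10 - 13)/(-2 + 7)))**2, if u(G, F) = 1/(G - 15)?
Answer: 14100025/144 ≈ 97917.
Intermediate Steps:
q = 3
u(G, F) = 1/(-15 + G)
(313 + u(q, (10 - 13)/(-2 + 7)))**2 = (313 + 1/(-15 + 3))**2 = (313 + 1/(-12))**2 = (313 - 1/12)**2 = (3755/12)**2 = 14100025/144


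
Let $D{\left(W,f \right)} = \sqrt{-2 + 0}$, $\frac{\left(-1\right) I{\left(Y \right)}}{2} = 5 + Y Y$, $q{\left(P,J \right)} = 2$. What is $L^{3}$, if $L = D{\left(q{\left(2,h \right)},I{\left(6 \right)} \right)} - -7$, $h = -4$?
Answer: $\left(7 + i \sqrt{2}\right)^{3} \approx 301.0 + 205.06 i$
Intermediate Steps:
$I{\left(Y \right)} = -10 - 2 Y^{2}$ ($I{\left(Y \right)} = - 2 \left(5 + Y Y\right) = - 2 \left(5 + Y^{2}\right) = -10 - 2 Y^{2}$)
$D{\left(W,f \right)} = i \sqrt{2}$ ($D{\left(W,f \right)} = \sqrt{-2} = i \sqrt{2}$)
$L = 7 + i \sqrt{2}$ ($L = i \sqrt{2} - -7 = i \sqrt{2} + 7 = 7 + i \sqrt{2} \approx 7.0 + 1.4142 i$)
$L^{3} = \left(7 + i \sqrt{2}\right)^{3}$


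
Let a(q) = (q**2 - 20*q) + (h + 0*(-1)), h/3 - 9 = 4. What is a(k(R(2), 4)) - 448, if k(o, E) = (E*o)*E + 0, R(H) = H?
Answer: -25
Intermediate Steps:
h = 39 (h = 27 + 3*4 = 27 + 12 = 39)
k(o, E) = o*E**2 (k(o, E) = o*E**2 + 0 = o*E**2)
a(q) = 39 + q**2 - 20*q (a(q) = (q**2 - 20*q) + (39 + 0*(-1)) = (q**2 - 20*q) + (39 + 0) = (q**2 - 20*q) + 39 = 39 + q**2 - 20*q)
a(k(R(2), 4)) - 448 = (39 + (2*4**2)**2 - 40*4**2) - 448 = (39 + (2*16)**2 - 40*16) - 448 = (39 + 32**2 - 20*32) - 448 = (39 + 1024 - 640) - 448 = 423 - 448 = -25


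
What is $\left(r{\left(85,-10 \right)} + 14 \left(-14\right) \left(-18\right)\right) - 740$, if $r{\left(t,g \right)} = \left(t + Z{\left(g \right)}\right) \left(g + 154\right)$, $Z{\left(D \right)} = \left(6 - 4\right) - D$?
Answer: $16756$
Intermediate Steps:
$Z{\left(D \right)} = 2 - D$ ($Z{\left(D \right)} = \left(6 - 4\right) - D = 2 - D$)
$r{\left(t,g \right)} = \left(154 + g\right) \left(2 + t - g\right)$ ($r{\left(t,g \right)} = \left(t - \left(-2 + g\right)\right) \left(g + 154\right) = \left(2 + t - g\right) \left(154 + g\right) = \left(154 + g\right) \left(2 + t - g\right)$)
$\left(r{\left(85,-10 \right)} + 14 \left(-14\right) \left(-18\right)\right) - 740 = \left(\left(308 - \left(-10\right)^{2} - -1520 + 154 \cdot 85 - 850\right) + 14 \left(-14\right) \left(-18\right)\right) - 740 = \left(\left(308 - 100 + 1520 + 13090 - 850\right) - -3528\right) - 740 = \left(\left(308 - 100 + 1520 + 13090 - 850\right) + 3528\right) - 740 = \left(13968 + 3528\right) - 740 = 17496 - 740 = 16756$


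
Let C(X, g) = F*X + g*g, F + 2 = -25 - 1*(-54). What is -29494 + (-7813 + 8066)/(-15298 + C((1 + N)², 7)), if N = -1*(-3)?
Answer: -39728441/1347 ≈ -29494.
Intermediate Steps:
F = 27 (F = -2 + (-25 - 1*(-54)) = -2 + (-25 + 54) = -2 + 29 = 27)
N = 3
C(X, g) = g² + 27*X (C(X, g) = 27*X + g*g = 27*X + g² = g² + 27*X)
-29494 + (-7813 + 8066)/(-15298 + C((1 + N)², 7)) = -29494 + (-7813 + 8066)/(-15298 + (7² + 27*(1 + 3)²)) = -29494 + 253/(-15298 + (49 + 27*4²)) = -29494 + 253/(-15298 + (49 + 27*16)) = -29494 + 253/(-15298 + (49 + 432)) = -29494 + 253/(-15298 + 481) = -29494 + 253/(-14817) = -29494 + 253*(-1/14817) = -29494 - 23/1347 = -39728441/1347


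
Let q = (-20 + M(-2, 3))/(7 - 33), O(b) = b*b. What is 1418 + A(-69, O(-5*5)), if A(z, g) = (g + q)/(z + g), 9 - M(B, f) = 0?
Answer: 20514869/14456 ≈ 1419.1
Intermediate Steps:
M(B, f) = 9 (M(B, f) = 9 - 1*0 = 9 + 0 = 9)
O(b) = b²
q = 11/26 (q = (-20 + 9)/(7 - 33) = -11/(-26) = -11*(-1/26) = 11/26 ≈ 0.42308)
A(z, g) = (11/26 + g)/(g + z) (A(z, g) = (g + 11/26)/(z + g) = (11/26 + g)/(g + z))
1418 + A(-69, O(-5*5)) = 1418 + (11/26 + (-5*5)²)/((-5*5)² - 69) = 1418 + (11/26 + (-25)²)/((-25)² - 69) = 1418 + (11/26 + 625)/(625 - 69) = 1418 + (16261/26)/556 = 1418 + (1/556)*(16261/26) = 1418 + 16261/14456 = 20514869/14456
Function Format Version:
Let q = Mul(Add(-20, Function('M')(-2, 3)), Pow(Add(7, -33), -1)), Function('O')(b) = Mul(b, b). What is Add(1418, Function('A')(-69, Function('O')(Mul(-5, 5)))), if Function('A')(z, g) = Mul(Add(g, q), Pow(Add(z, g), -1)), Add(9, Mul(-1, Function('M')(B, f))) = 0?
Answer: Rational(20514869, 14456) ≈ 1419.1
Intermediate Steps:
Function('M')(B, f) = 9 (Function('M')(B, f) = Add(9, Mul(-1, 0)) = Add(9, 0) = 9)
Function('O')(b) = Pow(b, 2)
q = Rational(11, 26) (q = Mul(Add(-20, 9), Pow(Add(7, -33), -1)) = Mul(-11, Pow(-26, -1)) = Mul(-11, Rational(-1, 26)) = Rational(11, 26) ≈ 0.42308)
Function('A')(z, g) = Mul(Pow(Add(g, z), -1), Add(Rational(11, 26), g)) (Function('A')(z, g) = Mul(Add(g, Rational(11, 26)), Pow(Add(z, g), -1)) = Mul(Add(Rational(11, 26), g), Pow(Add(g, z), -1)) = Mul(Pow(Add(g, z), -1), Add(Rational(11, 26), g)))
Add(1418, Function('A')(-69, Function('O')(Mul(-5, 5)))) = Add(1418, Mul(Pow(Add(Pow(Mul(-5, 5), 2), -69), -1), Add(Rational(11, 26), Pow(Mul(-5, 5), 2)))) = Add(1418, Mul(Pow(Add(Pow(-25, 2), -69), -1), Add(Rational(11, 26), Pow(-25, 2)))) = Add(1418, Mul(Pow(Add(625, -69), -1), Add(Rational(11, 26), 625))) = Add(1418, Mul(Pow(556, -1), Rational(16261, 26))) = Add(1418, Mul(Rational(1, 556), Rational(16261, 26))) = Add(1418, Rational(16261, 14456)) = Rational(20514869, 14456)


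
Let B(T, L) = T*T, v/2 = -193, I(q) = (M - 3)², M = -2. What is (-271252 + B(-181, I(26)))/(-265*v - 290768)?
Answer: 26499/20942 ≈ 1.2654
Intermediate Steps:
I(q) = 25 (I(q) = (-2 - 3)² = (-5)² = 25)
v = -386 (v = 2*(-193) = -386)
B(T, L) = T²
(-271252 + B(-181, I(26)))/(-265*v - 290768) = (-271252 + (-181)²)/(-265*(-386) - 290768) = (-271252 + 32761)/(102290 - 290768) = -238491/(-188478) = -238491*(-1/188478) = 26499/20942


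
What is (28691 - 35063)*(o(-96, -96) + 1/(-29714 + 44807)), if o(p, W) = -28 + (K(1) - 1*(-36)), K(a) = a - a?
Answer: -28495820/559 ≈ -50976.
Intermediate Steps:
K(a) = 0
o(p, W) = 8 (o(p, W) = -28 + (0 - 1*(-36)) = -28 + (0 + 36) = -28 + 36 = 8)
(28691 - 35063)*(o(-96, -96) + 1/(-29714 + 44807)) = (28691 - 35063)*(8 + 1/(-29714 + 44807)) = -6372*(8 + 1/15093) = -6372*120745/15093 = -28495820/559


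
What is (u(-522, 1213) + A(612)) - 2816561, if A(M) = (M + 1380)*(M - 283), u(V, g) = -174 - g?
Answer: -2162580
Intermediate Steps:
A(M) = (-283 + M)*(1380 + M) (A(M) = (1380 + M)*(-283 + M) = (-283 + M)*(1380 + M))
(u(-522, 1213) + A(612)) - 2816561 = ((-174 - 1*1213) + (-390540 + 612**2 + 1097*612)) - 2816561 = ((-174 - 1213) + (-390540 + 374544 + 671364)) - 2816561 = (-1387 + 655368) - 2816561 = 653981 - 2816561 = -2162580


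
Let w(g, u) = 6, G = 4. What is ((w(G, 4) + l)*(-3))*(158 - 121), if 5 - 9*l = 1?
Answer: -2146/3 ≈ -715.33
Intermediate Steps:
l = 4/9 (l = 5/9 - ⅑*1 = 5/9 - ⅑ = 4/9 ≈ 0.44444)
((w(G, 4) + l)*(-3))*(158 - 121) = ((6 + 4/9)*(-3))*(158 - 121) = ((58/9)*(-3))*37 = -58/3*37 = -2146/3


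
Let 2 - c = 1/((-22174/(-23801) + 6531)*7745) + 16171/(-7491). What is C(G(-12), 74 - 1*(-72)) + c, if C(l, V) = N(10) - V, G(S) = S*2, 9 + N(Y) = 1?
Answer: -1351541911918188016/9019823816456475 ≈ -149.84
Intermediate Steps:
N(Y) = -8 (N(Y) = -9 + 1 = -8)
G(S) = 2*S
C(l, V) = -8 - V
c = 37510955816109134/9019823816456475 (c = 2 - (1/((-22174/(-23801) + 6531)*7745) + 16171/(-7491)) = 2 - ((1/7745)/(-22174*(-1/23801) + 6531) + 16171*(-1/7491)) = 2 - ((1/7745)/(22174/23801 + 6531) - 16171/7491) = 2 - ((1/7745)/(155466505/23801) - 16171/7491) = 2 - ((23801/155466505)*(1/7745) - 16171/7491) = 2 - (23801/1204088081225 - 16171/7491) = 2 - 1*(-19471308183196184/9019823816456475) = 2 + 19471308183196184/9019823816456475 = 37510955816109134/9019823816456475 ≈ 4.1587)
C(G(-12), 74 - 1*(-72)) + c = (-8 - (74 - 1*(-72))) + 37510955816109134/9019823816456475 = (-8 - (74 + 72)) + 37510955816109134/9019823816456475 = (-8 - 1*146) + 37510955816109134/9019823816456475 = (-8 - 146) + 37510955816109134/9019823816456475 = -154 + 37510955816109134/9019823816456475 = -1351541911918188016/9019823816456475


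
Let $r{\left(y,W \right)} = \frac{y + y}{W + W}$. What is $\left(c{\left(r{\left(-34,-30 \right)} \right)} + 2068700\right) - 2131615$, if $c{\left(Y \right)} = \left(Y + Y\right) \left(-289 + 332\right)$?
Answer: $- \frac{942263}{15} \approx -62818.0$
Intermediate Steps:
$r{\left(y,W \right)} = \frac{y}{W}$ ($r{\left(y,W \right)} = \frac{2 y}{2 W} = 2 y \frac{1}{2 W} = \frac{y}{W}$)
$c{\left(Y \right)} = 86 Y$ ($c{\left(Y \right)} = 2 Y 43 = 86 Y$)
$\left(c{\left(r{\left(-34,-30 \right)} \right)} + 2068700\right) - 2131615 = \left(86 \left(- \frac{34}{-30}\right) + 2068700\right) - 2131615 = \left(86 \left(\left(-34\right) \left(- \frac{1}{30}\right)\right) + 2068700\right) - 2131615 = \left(86 \cdot \frac{17}{15} + 2068700\right) - 2131615 = \left(\frac{1462}{15} + 2068700\right) - 2131615 = \frac{31031962}{15} - 2131615 = - \frac{942263}{15}$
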